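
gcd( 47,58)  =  1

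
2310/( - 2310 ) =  -1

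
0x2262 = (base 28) b6a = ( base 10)8802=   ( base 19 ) 1575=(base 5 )240202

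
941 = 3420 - 2479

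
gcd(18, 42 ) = 6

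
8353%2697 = 262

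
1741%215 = 21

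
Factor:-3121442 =  -  2^1 * 821^1 * 1901^1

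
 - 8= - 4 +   -  4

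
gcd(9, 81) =9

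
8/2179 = 8/2179 = 0.00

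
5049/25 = 201 + 24/25 = 201.96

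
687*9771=6712677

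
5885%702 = 269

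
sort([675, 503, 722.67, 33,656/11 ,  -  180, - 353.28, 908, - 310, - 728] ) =[ - 728, - 353.28,- 310, - 180, 33,656/11,503, 675,722.67 , 908] 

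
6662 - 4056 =2606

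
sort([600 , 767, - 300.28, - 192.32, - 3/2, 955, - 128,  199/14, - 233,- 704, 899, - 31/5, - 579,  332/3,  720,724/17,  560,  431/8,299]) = [ - 704, - 579, - 300.28, - 233,-192.32, - 128,-31/5, - 3/2, 199/14,724/17,431/8, 332/3,299  ,  560,600,720,767, 899, 955]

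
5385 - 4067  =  1318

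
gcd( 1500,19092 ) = 12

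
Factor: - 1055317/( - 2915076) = 2^( - 2)*3^ ( - 1 )*19^1*67^1*829^1*242923^( - 1 ) 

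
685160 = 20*34258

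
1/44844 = 1/44844 = 0.00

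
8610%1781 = 1486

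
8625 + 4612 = 13237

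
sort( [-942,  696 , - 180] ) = [-942,- 180,696 ]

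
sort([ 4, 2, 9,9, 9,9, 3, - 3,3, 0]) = [ - 3, 0, 2, 3, 3,  4, 9, 9,9,9 ]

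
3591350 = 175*20522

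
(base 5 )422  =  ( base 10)112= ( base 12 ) 94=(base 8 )160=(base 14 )80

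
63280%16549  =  13633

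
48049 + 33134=81183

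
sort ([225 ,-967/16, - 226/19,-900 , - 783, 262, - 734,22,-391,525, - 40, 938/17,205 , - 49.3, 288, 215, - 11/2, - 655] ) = [-900 ,-783,-734,-655,-391, - 967/16,-49.3,  -  40, - 226/19, - 11/2, 22, 938/17, 205,215,225, 262, 288, 525] 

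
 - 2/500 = - 1+ 249/250 = - 0.00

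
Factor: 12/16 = 2^( - 2 )*3^1 = 3/4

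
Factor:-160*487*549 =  - 2^5*3^2*5^1*61^1*487^1 =- 42778080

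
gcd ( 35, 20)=5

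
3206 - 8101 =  - 4895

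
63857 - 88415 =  - 24558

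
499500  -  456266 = 43234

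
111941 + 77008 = 188949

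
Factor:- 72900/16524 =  - 3^1*5^2*17^(-1)  =  -75/17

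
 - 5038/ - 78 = 2519/39 = 64.59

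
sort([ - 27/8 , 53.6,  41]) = [ - 27/8,41, 53.6 ]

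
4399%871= 44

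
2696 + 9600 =12296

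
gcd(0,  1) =1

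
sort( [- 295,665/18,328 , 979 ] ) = [ - 295, 665/18, 328 , 979]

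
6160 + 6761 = 12921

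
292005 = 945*309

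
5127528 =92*55734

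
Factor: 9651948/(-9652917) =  - 3217316/3217639 = - 2^2*41^ ( - 1) * 78479^( - 1) * 804329^1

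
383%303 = 80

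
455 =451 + 4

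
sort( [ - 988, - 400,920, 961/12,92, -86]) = [ - 988, - 400, - 86,961/12,92, 920] 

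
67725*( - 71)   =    -  4808475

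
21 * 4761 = 99981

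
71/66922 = 71/66922 = 0.00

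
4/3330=2/1665= 0.00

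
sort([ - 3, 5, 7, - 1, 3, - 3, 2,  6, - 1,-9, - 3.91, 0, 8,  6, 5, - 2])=[ - 9, - 3.91, - 3, - 3 , - 2, - 1, - 1, 0,2, 3, 5,  5,6,6,7, 8]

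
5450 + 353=5803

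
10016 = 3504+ 6512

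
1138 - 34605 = -33467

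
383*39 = 14937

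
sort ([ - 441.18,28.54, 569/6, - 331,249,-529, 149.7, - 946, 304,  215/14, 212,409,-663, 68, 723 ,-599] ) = [ - 946 , - 663,  -  599,  -  529, - 441.18, - 331,215/14 , 28.54 , 68,569/6, 149.7,212,249,304 , 409, 723] 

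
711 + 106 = 817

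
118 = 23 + 95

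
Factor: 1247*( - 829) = -1033763 = -29^1*43^1* 829^1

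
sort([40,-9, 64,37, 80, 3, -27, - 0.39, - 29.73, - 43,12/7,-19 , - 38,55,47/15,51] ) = [ - 43, - 38,-29.73, - 27,- 19, -9, - 0.39, 12/7, 3, 47/15,37,  40, 51,55 , 64,80]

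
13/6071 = 1/467 = 0.00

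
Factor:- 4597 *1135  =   - 5^1*227^1*4597^1 = - 5217595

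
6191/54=6191/54 = 114.65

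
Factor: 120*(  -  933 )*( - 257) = 28773720 = 2^3*3^2 * 5^1*257^1*311^1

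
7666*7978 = 61159348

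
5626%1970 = 1686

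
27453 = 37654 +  - 10201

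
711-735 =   -  24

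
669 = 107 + 562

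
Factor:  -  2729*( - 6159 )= 16807911=3^1 *2053^1 * 2729^1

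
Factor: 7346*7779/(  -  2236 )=  -  2^ (-1)*3^1 * 13^( - 1)*43^ (-1)*2593^1*3673^1= - 28572267/1118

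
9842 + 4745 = 14587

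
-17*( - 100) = 1700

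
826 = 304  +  522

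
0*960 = 0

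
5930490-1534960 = 4395530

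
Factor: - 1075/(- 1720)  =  5/8=2^(-3)*5^1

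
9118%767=681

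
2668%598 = 276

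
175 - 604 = - 429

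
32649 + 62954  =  95603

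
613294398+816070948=1429365346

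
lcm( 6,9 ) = 18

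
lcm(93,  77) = 7161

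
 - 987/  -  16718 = 987/16718 = 0.06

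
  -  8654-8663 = -17317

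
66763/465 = 66763/465 = 143.58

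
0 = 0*671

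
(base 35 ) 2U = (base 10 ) 100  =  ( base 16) 64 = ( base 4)1210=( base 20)50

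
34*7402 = 251668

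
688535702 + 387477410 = 1076013112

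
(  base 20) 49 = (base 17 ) 54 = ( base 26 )3b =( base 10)89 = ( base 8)131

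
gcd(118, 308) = 2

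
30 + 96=126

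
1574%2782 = 1574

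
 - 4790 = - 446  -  4344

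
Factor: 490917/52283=723/77 = 3^1*  7^ ( - 1 )*11^(  -  1 )*241^1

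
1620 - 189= 1431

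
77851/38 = 77851/38 = 2048.71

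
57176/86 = 28588/43 = 664.84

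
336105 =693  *485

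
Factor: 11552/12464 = 38/41 = 2^1 * 19^1*41^( - 1)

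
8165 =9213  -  1048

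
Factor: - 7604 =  - 2^2 * 1901^1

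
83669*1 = 83669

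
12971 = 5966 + 7005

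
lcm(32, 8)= 32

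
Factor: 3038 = 2^1*7^2*31^1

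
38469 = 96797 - 58328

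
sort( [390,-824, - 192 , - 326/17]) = [ - 824, - 192, - 326/17,  390]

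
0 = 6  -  6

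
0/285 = 0 = 0.00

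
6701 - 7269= - 568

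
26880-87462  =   - 60582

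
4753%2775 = 1978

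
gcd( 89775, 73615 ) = 5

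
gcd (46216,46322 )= 106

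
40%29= 11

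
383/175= 2+33/175=2.19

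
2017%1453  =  564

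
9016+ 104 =9120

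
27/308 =27/308 = 0.09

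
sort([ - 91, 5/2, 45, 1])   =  [ - 91, 1, 5/2,45 ] 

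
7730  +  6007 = 13737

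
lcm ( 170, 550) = 9350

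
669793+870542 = 1540335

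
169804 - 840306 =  - 670502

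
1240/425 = 248/85=2.92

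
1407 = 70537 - 69130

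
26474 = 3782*7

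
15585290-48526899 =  - 32941609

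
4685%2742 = 1943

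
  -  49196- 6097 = -55293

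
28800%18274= 10526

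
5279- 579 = 4700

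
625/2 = 312+1/2 = 312.50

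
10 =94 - 84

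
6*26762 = 160572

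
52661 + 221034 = 273695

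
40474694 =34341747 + 6132947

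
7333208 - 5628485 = 1704723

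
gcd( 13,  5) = 1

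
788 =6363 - 5575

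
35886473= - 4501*(-7973) 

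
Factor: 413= 7^1 * 59^1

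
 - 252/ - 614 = 126/307 = 0.41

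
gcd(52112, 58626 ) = 6514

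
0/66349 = 0 = 0.00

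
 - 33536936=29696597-63233533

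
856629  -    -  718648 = 1575277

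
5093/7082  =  5093/7082= 0.72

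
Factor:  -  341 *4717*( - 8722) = 14029310834 =2^1*7^2*11^1*31^1 * 53^1*89^2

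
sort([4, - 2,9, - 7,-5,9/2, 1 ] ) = [ - 7, - 5, - 2,1, 4, 9/2, 9 ]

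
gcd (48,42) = 6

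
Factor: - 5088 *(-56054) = 2^6*3^1*53^1*28027^1 =285202752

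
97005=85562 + 11443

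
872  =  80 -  - 792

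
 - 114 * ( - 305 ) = 34770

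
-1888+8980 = 7092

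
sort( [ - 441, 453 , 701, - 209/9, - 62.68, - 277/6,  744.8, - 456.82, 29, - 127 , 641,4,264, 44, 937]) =[- 456.82, - 441, - 127, - 62.68, - 277/6,-209/9, 4, 29, 44, 264, 453,641,701, 744.8, 937]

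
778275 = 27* 28825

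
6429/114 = 2143/38 = 56.39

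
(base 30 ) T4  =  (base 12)60A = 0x36A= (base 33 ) QG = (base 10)874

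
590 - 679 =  - 89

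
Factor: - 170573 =-13^1  *13121^1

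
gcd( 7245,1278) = 9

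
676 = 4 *169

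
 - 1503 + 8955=7452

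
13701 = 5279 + 8422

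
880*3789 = 3334320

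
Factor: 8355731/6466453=7^( - 1)*37^( - 1 ) * 24967^ ( - 1 )*8355731^1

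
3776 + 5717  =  9493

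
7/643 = 7/643 = 0.01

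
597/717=199/239 = 0.83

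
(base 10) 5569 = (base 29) 6i1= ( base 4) 1113001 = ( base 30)65J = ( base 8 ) 12701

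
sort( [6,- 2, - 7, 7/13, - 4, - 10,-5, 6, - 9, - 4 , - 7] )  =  [-10, - 9,-7, - 7, - 5, - 4, - 4, - 2,7/13, 6,6 ] 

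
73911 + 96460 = 170371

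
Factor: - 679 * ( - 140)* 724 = 68823440 = 2^4* 5^1 * 7^2 * 97^1*181^1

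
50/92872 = 25/46436= 0.00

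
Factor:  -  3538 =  - 2^1*29^1*61^1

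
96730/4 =48365/2 =24182.50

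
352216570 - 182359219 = 169857351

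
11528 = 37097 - 25569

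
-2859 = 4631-7490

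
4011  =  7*573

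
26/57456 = 13/28728 =0.00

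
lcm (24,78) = 312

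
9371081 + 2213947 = 11585028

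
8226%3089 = 2048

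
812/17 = 812/17 = 47.76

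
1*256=256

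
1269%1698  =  1269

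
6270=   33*190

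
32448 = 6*5408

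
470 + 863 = 1333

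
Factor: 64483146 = 2^1*3^2*7^1 * 13^1*39367^1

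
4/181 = 4/181  =  0.02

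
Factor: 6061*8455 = 5^1*11^1*19^2*29^1*89^1 = 51245755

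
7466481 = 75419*99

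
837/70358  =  837/70358=   0.01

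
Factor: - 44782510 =-2^1*5^1*4478251^1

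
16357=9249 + 7108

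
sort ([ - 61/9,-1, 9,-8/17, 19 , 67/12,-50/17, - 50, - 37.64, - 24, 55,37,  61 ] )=[-50 , - 37.64 , - 24, - 61/9, - 50/17,-1,-8/17, 67/12,9 , 19,37,  55,61]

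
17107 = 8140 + 8967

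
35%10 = 5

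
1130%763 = 367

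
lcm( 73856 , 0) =0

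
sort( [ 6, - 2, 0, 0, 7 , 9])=[-2, 0, 0 , 6,7, 9]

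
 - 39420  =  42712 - 82132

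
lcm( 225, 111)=8325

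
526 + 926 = 1452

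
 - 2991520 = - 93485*32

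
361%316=45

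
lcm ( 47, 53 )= 2491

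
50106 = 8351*6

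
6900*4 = 27600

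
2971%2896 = 75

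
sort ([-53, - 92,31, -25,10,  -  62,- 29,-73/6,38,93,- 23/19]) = [  -  92,-62, - 53, - 29, - 25, -73/6,  -  23/19,10,31,38,93 ] 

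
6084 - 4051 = 2033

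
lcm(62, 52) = 1612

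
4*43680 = 174720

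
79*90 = 7110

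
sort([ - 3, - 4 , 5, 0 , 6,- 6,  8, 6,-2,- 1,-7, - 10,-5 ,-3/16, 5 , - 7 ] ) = [  -  10, - 7,- 7,-6,  -  5,-4, - 3  ,- 2,- 1, - 3/16,0,5, 5, 6,  6, 8] 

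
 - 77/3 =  - 26 +1/3 = - 25.67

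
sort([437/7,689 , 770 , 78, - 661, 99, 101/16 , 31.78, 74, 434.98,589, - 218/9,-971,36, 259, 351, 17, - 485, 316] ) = [- 971, - 661,-485, - 218/9 , 101/16,17 , 31.78,36, 437/7, 74, 78,  99,259, 316,351,434.98,589,  689,770 ] 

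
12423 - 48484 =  - 36061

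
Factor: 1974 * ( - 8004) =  - 2^3 * 3^2 * 7^1*23^1*29^1* 47^1 =- 15799896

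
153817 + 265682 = 419499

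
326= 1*326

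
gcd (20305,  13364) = 1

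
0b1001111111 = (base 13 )3A2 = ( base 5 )10024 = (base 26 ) of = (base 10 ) 639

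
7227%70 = 17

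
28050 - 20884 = 7166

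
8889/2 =4444 + 1/2 = 4444.50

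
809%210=179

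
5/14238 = 5/14238 = 0.00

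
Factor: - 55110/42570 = -3^( - 1)  *  43^(  -  1 )*167^1 = -167/129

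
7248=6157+1091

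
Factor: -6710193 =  - 3^2*7^1*43^1* 2477^1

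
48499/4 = 48499/4 = 12124.75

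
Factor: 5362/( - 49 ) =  - 766/7 = -2^1 * 7^( - 1)*383^1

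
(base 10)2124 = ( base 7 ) 6123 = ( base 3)2220200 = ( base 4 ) 201030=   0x84c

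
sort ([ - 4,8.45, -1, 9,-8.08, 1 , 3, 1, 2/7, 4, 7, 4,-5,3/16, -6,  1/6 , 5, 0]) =[ - 8.08, - 6,-5, - 4, - 1, 0, 1/6, 3/16, 2/7, 1, 1, 3  ,  4, 4,  5,  7, 8.45, 9]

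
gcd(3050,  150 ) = 50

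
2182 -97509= - 95327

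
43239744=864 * 50046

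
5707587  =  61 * 93567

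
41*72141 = 2957781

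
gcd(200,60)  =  20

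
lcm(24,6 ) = 24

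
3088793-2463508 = 625285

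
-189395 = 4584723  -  4774118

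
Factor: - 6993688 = -2^3*13^1*67247^1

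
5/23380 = 1/4676=0.00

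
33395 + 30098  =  63493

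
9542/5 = 9542/5 = 1908.40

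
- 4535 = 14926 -19461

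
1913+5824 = 7737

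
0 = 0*62928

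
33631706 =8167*4118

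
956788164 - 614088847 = 342699317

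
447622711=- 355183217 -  - 802805928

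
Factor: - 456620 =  - 2^2*5^1 * 17^2* 79^1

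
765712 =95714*8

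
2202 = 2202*1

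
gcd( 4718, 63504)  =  14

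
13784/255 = 54 + 14/255 =54.05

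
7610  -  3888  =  3722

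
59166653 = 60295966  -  1129313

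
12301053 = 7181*1713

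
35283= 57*619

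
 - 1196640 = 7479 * ( - 160)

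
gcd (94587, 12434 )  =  1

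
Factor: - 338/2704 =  - 2^( - 3) = -1/8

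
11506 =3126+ 8380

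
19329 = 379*51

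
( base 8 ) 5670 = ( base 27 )433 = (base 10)3000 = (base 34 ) 2K8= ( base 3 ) 11010010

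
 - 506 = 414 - 920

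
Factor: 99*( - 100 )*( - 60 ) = 594000 = 2^4* 3^3*5^3*11^1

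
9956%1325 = 681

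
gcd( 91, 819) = 91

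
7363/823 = 7363/823 = 8.95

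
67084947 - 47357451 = 19727496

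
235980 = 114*2070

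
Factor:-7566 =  - 2^1*3^1 * 13^1 * 97^1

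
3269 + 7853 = 11122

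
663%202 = 57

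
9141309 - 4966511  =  4174798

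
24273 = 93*261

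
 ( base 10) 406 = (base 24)GM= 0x196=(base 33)CA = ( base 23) hf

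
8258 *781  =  6449498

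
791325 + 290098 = 1081423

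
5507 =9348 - 3841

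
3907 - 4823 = - 916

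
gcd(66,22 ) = 22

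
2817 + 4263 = 7080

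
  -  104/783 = - 104/783 = - 0.13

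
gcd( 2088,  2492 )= 4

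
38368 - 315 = 38053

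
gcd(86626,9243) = 1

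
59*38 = 2242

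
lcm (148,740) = 740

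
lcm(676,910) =23660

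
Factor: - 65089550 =- 2^1*5^2*41^1*31751^1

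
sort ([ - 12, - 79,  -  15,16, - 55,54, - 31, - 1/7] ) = [ - 79, - 55, - 31,  -  15,  -  12, - 1/7,16,54 ] 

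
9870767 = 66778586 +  - 56907819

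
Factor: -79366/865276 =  - 2^(-1) *7^1*5669^1*216319^(-1 ) = -  39683/432638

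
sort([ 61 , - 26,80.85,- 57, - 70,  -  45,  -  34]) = [-70,  -  57, - 45,-34, - 26 , 61,80.85]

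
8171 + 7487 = 15658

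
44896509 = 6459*6951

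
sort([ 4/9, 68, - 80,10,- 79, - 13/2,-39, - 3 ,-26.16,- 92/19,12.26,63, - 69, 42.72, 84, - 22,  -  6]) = [ - 80, - 79 ,-69,  -  39, - 26.16, - 22 , - 13/2, - 6,-92/19, - 3,4/9,10,12.26,42.72 , 63,68 , 84] 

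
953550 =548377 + 405173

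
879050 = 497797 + 381253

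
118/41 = 2 + 36/41=2.88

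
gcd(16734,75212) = 2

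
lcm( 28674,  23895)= 143370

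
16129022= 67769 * 238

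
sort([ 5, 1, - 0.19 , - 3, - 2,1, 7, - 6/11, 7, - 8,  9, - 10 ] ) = [ - 10, - 8,-3, - 2, - 6/11, - 0.19,1, 1, 5, 7,7, 9 ]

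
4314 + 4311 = 8625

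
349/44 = 7  +  41/44 = 7.93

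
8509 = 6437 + 2072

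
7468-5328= 2140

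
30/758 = 15/379 = 0.04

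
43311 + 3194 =46505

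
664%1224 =664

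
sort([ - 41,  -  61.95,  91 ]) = [ - 61.95 ,-41 , 91 ]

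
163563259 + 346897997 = 510461256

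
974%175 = 99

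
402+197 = 599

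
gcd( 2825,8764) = 1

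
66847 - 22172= 44675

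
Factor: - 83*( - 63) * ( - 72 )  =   - 2^3 *3^4 * 7^1*83^1  =  -  376488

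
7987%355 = 177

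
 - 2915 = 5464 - 8379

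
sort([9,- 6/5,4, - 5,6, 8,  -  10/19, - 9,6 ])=[ -9, - 5,  -  6/5, - 10/19,4,6,6, 8,9]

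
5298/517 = 10 + 128/517=10.25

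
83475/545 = 16695/109= 153.17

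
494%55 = 54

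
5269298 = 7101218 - 1831920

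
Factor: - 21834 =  -2^1*3^2*1213^1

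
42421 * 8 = 339368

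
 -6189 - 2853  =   - 9042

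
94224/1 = 94224 = 94224.00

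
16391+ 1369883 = 1386274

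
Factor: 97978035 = 3^1 * 5^1 * 37^1* 176537^1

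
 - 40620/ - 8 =10155/2  =  5077.50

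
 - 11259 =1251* ( - 9)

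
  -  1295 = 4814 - 6109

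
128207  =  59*2173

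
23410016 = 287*81568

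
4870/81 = 4870/81 = 60.12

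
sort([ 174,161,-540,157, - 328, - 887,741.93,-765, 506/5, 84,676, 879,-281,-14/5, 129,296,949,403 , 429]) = [ -887,  -  765, - 540, - 328,- 281, - 14/5,84 , 506/5, 129,157,161  ,  174 , 296,403,429, 676, 741.93,879,949]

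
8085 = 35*231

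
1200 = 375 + 825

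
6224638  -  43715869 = -37491231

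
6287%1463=435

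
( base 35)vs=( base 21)2b0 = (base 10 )1113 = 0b10001011001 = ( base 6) 5053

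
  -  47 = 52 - 99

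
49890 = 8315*6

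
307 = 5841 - 5534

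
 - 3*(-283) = 849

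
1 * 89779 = 89779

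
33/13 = 33/13  =  2.54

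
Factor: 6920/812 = 1730/203 = 2^1*5^1 *7^( - 1 )*29^( - 1 ) * 173^1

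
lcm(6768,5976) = 561744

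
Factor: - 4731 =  - 3^1*19^1*83^1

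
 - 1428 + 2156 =728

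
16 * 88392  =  1414272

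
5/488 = 5/488 = 0.01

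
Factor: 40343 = 40343^1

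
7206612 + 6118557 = 13325169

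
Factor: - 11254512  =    -  2^4*3^1*37^1 * 6337^1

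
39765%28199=11566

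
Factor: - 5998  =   - 2^1* 2999^1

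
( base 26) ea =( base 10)374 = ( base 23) g6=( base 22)h0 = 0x176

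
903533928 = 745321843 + 158212085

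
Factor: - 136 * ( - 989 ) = 2^3*17^1*23^1*43^1 = 134504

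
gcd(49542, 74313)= 24771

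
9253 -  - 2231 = 11484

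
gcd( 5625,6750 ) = 1125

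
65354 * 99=6470046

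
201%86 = 29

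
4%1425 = 4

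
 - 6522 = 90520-97042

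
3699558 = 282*13119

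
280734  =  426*659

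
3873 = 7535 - 3662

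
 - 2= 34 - 36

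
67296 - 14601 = 52695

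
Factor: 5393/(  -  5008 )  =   - 2^( - 4)*313^( - 1)*5393^1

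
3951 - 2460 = 1491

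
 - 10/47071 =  - 10/47071 = -  0.00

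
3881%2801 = 1080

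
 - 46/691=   -46/691 = - 0.07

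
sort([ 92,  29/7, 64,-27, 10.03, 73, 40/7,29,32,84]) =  [-27,  29/7, 40/7,  10.03, 29, 32, 64, 73, 84, 92 ]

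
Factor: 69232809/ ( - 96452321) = - 3^1 * 7^( - 1 )*37^1*623719^1*13778903^(  -  1)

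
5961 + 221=6182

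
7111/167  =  42 + 97/167 = 42.58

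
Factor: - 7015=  - 5^1*23^1*61^1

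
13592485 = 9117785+4474700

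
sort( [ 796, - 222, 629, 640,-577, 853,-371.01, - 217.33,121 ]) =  [ - 577, - 371.01, - 222, - 217.33, 121,629, 640,796 , 853 ]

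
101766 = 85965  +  15801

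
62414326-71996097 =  - 9581771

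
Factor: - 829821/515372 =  - 921/572 = - 2^ ( - 2)*3^1*11^ ( - 1)*13^( -1 ) *307^1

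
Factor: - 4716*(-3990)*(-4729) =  - 88984836360 = - 2^3 * 3^3*5^1*7^1 * 19^1*131^1*4729^1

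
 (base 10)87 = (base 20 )47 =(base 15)5C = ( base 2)1010111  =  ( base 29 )30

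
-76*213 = -16188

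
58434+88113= 146547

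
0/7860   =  0   =  0.00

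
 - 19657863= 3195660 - 22853523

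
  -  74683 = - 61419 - 13264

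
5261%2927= 2334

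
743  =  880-137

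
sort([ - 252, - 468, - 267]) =[ - 468, -267, - 252] 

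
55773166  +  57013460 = 112786626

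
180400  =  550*328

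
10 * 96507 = 965070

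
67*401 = 26867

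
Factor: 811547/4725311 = 11^2*19^1*353^1*4725311^( - 1)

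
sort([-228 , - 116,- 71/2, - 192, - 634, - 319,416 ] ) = [ - 634, - 319, - 228, - 192, - 116, - 71/2, 416] 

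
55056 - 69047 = - 13991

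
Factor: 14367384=2^3* 3^2*31^1*41^1*157^1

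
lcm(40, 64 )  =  320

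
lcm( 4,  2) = 4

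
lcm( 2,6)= 6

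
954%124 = 86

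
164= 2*82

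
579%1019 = 579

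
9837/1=9837 =9837.00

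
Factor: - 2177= - 7^1*311^1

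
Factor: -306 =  - 2^1* 3^2 * 17^1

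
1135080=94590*12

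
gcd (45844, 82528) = 4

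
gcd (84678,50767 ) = 1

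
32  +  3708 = 3740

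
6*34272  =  205632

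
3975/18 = 220 + 5/6 = 220.83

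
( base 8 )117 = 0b1001111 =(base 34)2B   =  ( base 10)79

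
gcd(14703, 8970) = 39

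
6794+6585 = 13379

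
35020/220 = 159 + 2/11 = 159.18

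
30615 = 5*6123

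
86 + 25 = 111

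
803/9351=803/9351=0.09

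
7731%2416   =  483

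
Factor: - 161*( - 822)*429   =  2^1*3^2*7^1*11^1 * 13^1 * 23^1*137^1 = 56774718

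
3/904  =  3/904=0.00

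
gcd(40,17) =1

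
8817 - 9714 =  - 897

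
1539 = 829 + 710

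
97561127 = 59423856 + 38137271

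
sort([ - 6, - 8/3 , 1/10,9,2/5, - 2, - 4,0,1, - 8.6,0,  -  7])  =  [ -8.6 , - 7 , - 6, - 4,-8/3, - 2,0,0, 1/10, 2/5,1,9]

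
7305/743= 7305/743 = 9.83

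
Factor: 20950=2^1*5^2*419^1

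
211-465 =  - 254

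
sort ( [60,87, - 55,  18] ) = [ - 55  ,  18,60, 87] 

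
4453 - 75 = 4378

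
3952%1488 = 976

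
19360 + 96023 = 115383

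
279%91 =6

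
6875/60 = 1375/12 = 114.58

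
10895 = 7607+3288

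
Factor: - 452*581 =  - 262612 = - 2^2 * 7^1*83^1*113^1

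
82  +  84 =166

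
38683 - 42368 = -3685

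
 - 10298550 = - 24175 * 426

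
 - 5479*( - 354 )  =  1939566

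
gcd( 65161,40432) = 1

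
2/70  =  1/35 = 0.03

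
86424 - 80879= 5545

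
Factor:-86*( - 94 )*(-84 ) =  - 2^4*3^1*7^1  *43^1*47^1= -679056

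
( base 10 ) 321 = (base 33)9O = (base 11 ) 272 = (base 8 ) 501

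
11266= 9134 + 2132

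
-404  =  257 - 661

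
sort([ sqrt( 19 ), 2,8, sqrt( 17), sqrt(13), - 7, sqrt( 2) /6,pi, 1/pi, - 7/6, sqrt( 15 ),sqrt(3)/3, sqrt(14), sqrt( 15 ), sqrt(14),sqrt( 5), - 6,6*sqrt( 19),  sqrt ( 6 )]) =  [-7, - 6, - 7/6,  sqrt( 2)/6,1/pi,sqrt( 3) /3,2, sqrt( 5 ), sqrt (6),pi, sqrt( 13),sqrt( 14), sqrt( 14 ), sqrt(15)  ,  sqrt( 15), sqrt( 17 ), sqrt( 19),8, 6*sqrt(19)]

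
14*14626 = 204764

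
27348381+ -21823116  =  5525265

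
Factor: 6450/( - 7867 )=-2^1*3^1*5^2*43^1*7867^(  -  1 ) 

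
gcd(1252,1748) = 4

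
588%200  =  188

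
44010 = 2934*15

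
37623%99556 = 37623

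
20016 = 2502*8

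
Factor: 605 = 5^1 * 11^2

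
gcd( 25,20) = 5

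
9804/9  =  1089 + 1/3 = 1089.33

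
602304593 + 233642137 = 835946730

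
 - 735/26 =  - 29  +  19/26 = -28.27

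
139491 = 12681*11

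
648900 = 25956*25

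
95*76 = 7220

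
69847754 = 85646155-15798401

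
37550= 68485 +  - 30935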